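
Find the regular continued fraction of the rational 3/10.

Run the Euclidean algorithm on 3 and 10; the successive quotients are the partial quotients a_0, a_1, ... (each step inverts the fractional part left over by the previous one):
  3 = 0*10 + 3, so a_0 = 0.
  10 = 3*3 + 1, so a_1 = 3.
  3 = 3*1 + 0, so a_2 = 3.
The remainder reaches 0 after 3 divisions, so the expansion has 3 partial quotients, read off in order.

[0; 3, 3]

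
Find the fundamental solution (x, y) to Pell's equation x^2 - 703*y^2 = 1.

First expand sqrt(703) as a continued fraction. With x_i = (sqrt(703) + m_i)/d_i and (m_0, d_0) = (0, 1): a_0 = floor(sqrt(703)) = 26, since 26^2 = 676 <= 703 < 729 = 27^2.
Iterate m_{i+1} = d_i*a_i - m_i, d_{i+1} = (703 - m_{i+1}^2)/d_i, a_{i+1} = floor((a_0 + m_{i+1})/d_{i+1}):
  m_1 = 1*26 - 0 = 26, d_1 = (703 - 26^2)/1 = 27/1 = 27, a_1 = floor((26 + 26)/27) = 1.
  m_2 = 27*1 - 26 = 1, d_2 = (703 - 1^2)/27 = 702/27 = 26, a_2 = floor((26 + 1)/26) = 1.
  m_3 = 26*1 - 1 = 25, d_3 = (703 - 25^2)/26 = 78/26 = 3, a_3 = floor((26 + 25)/3) = 17.
  m_4 = 3*17 - 25 = 26, d_4 = (703 - 26^2)/3 = 27/3 = 9, a_4 = floor((26 + 26)/9) = 5.
  m_5 = 9*5 - 26 = 19, d_5 = (703 - 19^2)/9 = 342/9 = 38, a_5 = floor((26 + 19)/38) = 1.
  m_6 = 38*1 - 19 = 19, d_6 = (703 - 19^2)/38 = 342/38 = 9, a_6 = floor((26 + 19)/9) = 5.
  m_7 = 9*5 - 19 = 26, d_7 = (703 - 26^2)/9 = 27/9 = 3, a_7 = floor((26 + 26)/3) = 17.
  m_8 = 3*17 - 26 = 25, d_8 = (703 - 25^2)/3 = 78/3 = 26, a_8 = floor((26 + 25)/26) = 1.
  m_9 = 26*1 - 25 = 1, d_9 = (703 - 1^2)/26 = 702/26 = 27, a_9 = floor((26 + 1)/27) = 1.
  m_10 = 27*1 - 1 = 26, d_10 = (703 - 26^2)/27 = 27/27 = 1, a_10 = floor((26 + 26)/1) = 52.
  m_11 = 1*52 - 26 = 26, d_11 = (703 - 26^2)/1 = 27/1 = 27: (m_11, d_11) = (m_1, d_1) = (26, 27), so from here the quotients repeat a_1, ..., a_10; the period length is 10.
So sqrt(703) = [26; (1, 1, 17, 5, 1, 5, 17, 1, 1, 52)] with period length k = 10.
k is even, so the fundamental solution of x^2 - 703y^2 = 1 is (p_{k-1}, q_{k-1}) = (p_9, q_9); compute convergents through index 9.
Convergents (p_i = a_i*p_{i-1} + p_{i-2}, q_i = a_i*q_{i-1} + q_{i-2} with p_{-2}=0, p_{-1}=1, q_{-2}=1, q_{-1}=0):
  i=0: a_0=26, p_0 = 26*1 + 0 = 26, q_0 = 26*0 + 1 = 1.
  i=1: a_1=1, p_1 = 1*26 + 1 = 27, q_1 = 1*1 + 0 = 1.
  i=2: a_2=1, p_2 = 1*27 + 26 = 53, q_2 = 1*1 + 1 = 2.
  i=3: a_3=17, p_3 = 17*53 + 27 = 928, q_3 = 17*2 + 1 = 35.
  i=4: a_4=5, p_4 = 5*928 + 53 = 4693, q_4 = 5*35 + 2 = 177.
  i=5: a_5=1, p_5 = 1*4693 + 928 = 5621, q_5 = 1*177 + 35 = 212.
  i=6: a_6=5, p_6 = 5*5621 + 4693 = 32798, q_6 = 5*212 + 177 = 1237.
  i=7: a_7=17, p_7 = 17*32798 + 5621 = 563187, q_7 = 17*1237 + 212 = 21241.
  i=8: a_8=1, p_8 = 1*563187 + 32798 = 595985, q_8 = 1*21241 + 1237 = 22478.
  i=9: a_9=1, p_9 = 1*595985 + 563187 = 1159172, q_9 = 1*22478 + 21241 = 43719.
Check: 1159172^2 - 703*43719^2 = 1343679725584 - 1343679725583 = 1, so (x, y) = (1159172, 43719) solves the equation, and by the theorem it is the least positive solution.

(x, y) = (1159172, 43719)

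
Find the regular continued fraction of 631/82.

Run the Euclidean algorithm on 631 and 82; the successive quotients are the partial quotients a_0, a_1, ... (each step inverts the fractional part left over by the previous one):
  631 = 7*82 + 57, so a_0 = 7.
  82 = 1*57 + 25, so a_1 = 1.
  57 = 2*25 + 7, so a_2 = 2.
  25 = 3*7 + 4, so a_3 = 3.
  7 = 1*4 + 3, so a_4 = 1.
  4 = 1*3 + 1, so a_5 = 1.
  3 = 3*1 + 0, so a_6 = 3.
The remainder reaches 0 after 7 divisions, so the expansion has 7 partial quotients, read off in order.

[7; 1, 2, 3, 1, 1, 3]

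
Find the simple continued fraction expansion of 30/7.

Run the Euclidean algorithm on 30 and 7; the successive quotients are the partial quotients a_0, a_1, ... (each step inverts the fractional part left over by the previous one):
  30 = 4*7 + 2, so a_0 = 4.
  7 = 3*2 + 1, so a_1 = 3.
  2 = 2*1 + 0, so a_2 = 2.
The remainder reaches 0 after 3 divisions, so the expansion has 3 partial quotients, read off in order.

[4; 3, 2]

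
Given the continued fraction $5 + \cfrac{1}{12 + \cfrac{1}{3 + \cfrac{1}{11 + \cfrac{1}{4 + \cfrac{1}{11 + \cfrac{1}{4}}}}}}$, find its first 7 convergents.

Using the convergent recurrence p_i = a_i*p_{i-1} + p_{i-2}, q_i = a_i*q_{i-1} + q_{i-2} with p_{-2}=0, p_{-1}=1, q_{-2}=1, q_{-1}=0:
  i=0: a_0=5, p_0 = 5*1 + 0 = 5, q_0 = 5*0 + 1 = 1.
  i=1: a_1=12, p_1 = 12*5 + 1 = 61, q_1 = 12*1 + 0 = 12.
  i=2: a_2=3, p_2 = 3*61 + 5 = 188, q_2 = 3*12 + 1 = 37.
  i=3: a_3=11, p_3 = 11*188 + 61 = 2129, q_3 = 11*37 + 12 = 419.
  i=4: a_4=4, p_4 = 4*2129 + 188 = 8704, q_4 = 4*419 + 37 = 1713.
  i=5: a_5=11, p_5 = 11*8704 + 2129 = 97873, q_5 = 11*1713 + 419 = 19262.
  i=6: a_6=4, p_6 = 4*97873 + 8704 = 400196, q_6 = 4*19262 + 1713 = 78761.

5/1, 61/12, 188/37, 2129/419, 8704/1713, 97873/19262, 400196/78761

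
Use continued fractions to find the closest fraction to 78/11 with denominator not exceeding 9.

64/9

Expand x = 78/11 as a continued fraction with the Euclidean algorithm:
  78 = 7*11 + 1, so a_0 = 7.
  11 = 11*1 + 0, so a_1 = 11.
so x = [7; 11].
Convergents (p_i = a_i*p_{i-1} + p_{i-2}, q_i = a_i*q_{i-1} + q_{i-2} with p_{-2}=0, p_{-1}=1, q_{-2}=1, q_{-1}=0), until the denominator exceeds 9:
  i=0: a_0=7, p_0 = 7*1 + 0 = 7, q_0 = 7*0 + 1 = 1.
  i=1: a_1=11, p_1 = 11*7 + 1 = 78, q_1 = 11*1 + 0 = 11.
q_1 = 11 > 9, so the last convergent with denominator <= 9 is p_0/q_0 = 7/1.
The closest fraction with denominator <= 9 is either p_0/q_0 or the intermediate fraction (k*p_0 + p_{-1})/(k*q_0 + q_{-1}) with the largest k >= 1 whose denominator stays <= 9; these approach x as k grows, and every other convergent or intermediate fraction in range is farther away.
Largest k: floor((9 - q_{-1})/q_0) = floor((9 - 0)/1) = 9 (using the seeds p_{-1} = 1, q_{-1} = 0).
That gives (9*7 + 1)/(9*1 + 0) = 64/9.
Compare the errors: |x - 7/1| = |78*1 - 7*11|/(11*1) = 1/11, and |x - 64/9| = |78*9 - 64*11|/(11*9) = 2/99.
Cross-multiplying, 2*11 = 22 < 99 = 1*99, so 2/99 is smaller: the intermediate fraction 64/9 is closer to x than 7/1.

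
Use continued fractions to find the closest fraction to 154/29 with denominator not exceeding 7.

Expand x = 154/29 as a continued fraction with the Euclidean algorithm:
  154 = 5*29 + 9, so a_0 = 5.
  29 = 3*9 + 2, so a_1 = 3.
  9 = 4*2 + 1, so a_2 = 4.
  2 = 2*1 + 0, so a_3 = 2.
so x = [5; 3, 4, 2].
Convergents (p_i = a_i*p_{i-1} + p_{i-2}, q_i = a_i*q_{i-1} + q_{i-2} with p_{-2}=0, p_{-1}=1, q_{-2}=1, q_{-1}=0), until the denominator exceeds 7:
  i=0: a_0=5, p_0 = 5*1 + 0 = 5, q_0 = 5*0 + 1 = 1.
  i=1: a_1=3, p_1 = 3*5 + 1 = 16, q_1 = 3*1 + 0 = 3.
  i=2: a_2=4, p_2 = 4*16 + 5 = 69, q_2 = 4*3 + 1 = 13.
q_2 = 13 > 7, so the last convergent with denominator <= 7 is p_1/q_1 = 16/3.
The closest fraction with denominator <= 7 is either p_1/q_1 or the intermediate fraction (k*p_1 + p_0)/(k*q_1 + q_0) with the largest k >= 1 whose denominator stays <= 7; these approach x as k grows, and every other convergent or intermediate fraction in range is farther away.
Largest k: floor((7 - q_0)/q_1) = floor((7 - 1)/3) = 2.
That gives (2*16 + 5)/(2*3 + 1) = 37/7.
Compare the errors: |x - 16/3| = |154*3 - 16*29|/(29*3) = 2/87, and |x - 37/7| = |154*7 - 37*29|/(29*7) = 5/203.
Cross-multiplying, 2*203 = 406 < 435 = 5*87, so 2/87 is smaller: the convergent 16/3 is closer to x than 37/7.

16/3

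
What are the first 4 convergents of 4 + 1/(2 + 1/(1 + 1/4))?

Using the convergent recurrence p_i = a_i*p_{i-1} + p_{i-2}, q_i = a_i*q_{i-1} + q_{i-2} with p_{-2}=0, p_{-1}=1, q_{-2}=1, q_{-1}=0:
  i=0: a_0=4, p_0 = 4*1 + 0 = 4, q_0 = 4*0 + 1 = 1.
  i=1: a_1=2, p_1 = 2*4 + 1 = 9, q_1 = 2*1 + 0 = 2.
  i=2: a_2=1, p_2 = 1*9 + 4 = 13, q_2 = 1*2 + 1 = 3.
  i=3: a_3=4, p_3 = 4*13 + 9 = 61, q_3 = 4*3 + 2 = 14.

4/1, 9/2, 13/3, 61/14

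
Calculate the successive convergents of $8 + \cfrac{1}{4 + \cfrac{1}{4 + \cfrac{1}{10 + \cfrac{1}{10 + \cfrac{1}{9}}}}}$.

8/1, 33/4, 140/17, 1433/174, 14470/1757, 131663/15987

Using the convergent recurrence p_i = a_i*p_{i-1} + p_{i-2}, q_i = a_i*q_{i-1} + q_{i-2} with p_{-2}=0, p_{-1}=1, q_{-2}=1, q_{-1}=0:
  i=0: a_0=8, p_0 = 8*1 + 0 = 8, q_0 = 8*0 + 1 = 1.
  i=1: a_1=4, p_1 = 4*8 + 1 = 33, q_1 = 4*1 + 0 = 4.
  i=2: a_2=4, p_2 = 4*33 + 8 = 140, q_2 = 4*4 + 1 = 17.
  i=3: a_3=10, p_3 = 10*140 + 33 = 1433, q_3 = 10*17 + 4 = 174.
  i=4: a_4=10, p_4 = 10*1433 + 140 = 14470, q_4 = 10*174 + 17 = 1757.
  i=5: a_5=9, p_5 = 9*14470 + 1433 = 131663, q_5 = 9*1757 + 174 = 15987.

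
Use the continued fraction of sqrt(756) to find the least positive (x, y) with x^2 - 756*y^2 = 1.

(x, y) = (55, 2)

First expand sqrt(756) as a continued fraction. With x_i = (sqrt(756) + m_i)/d_i and (m_0, d_0) = (0, 1): a_0 = floor(sqrt(756)) = 27, since 27^2 = 729 <= 756 < 784 = 28^2.
Iterate m_{i+1} = d_i*a_i - m_i, d_{i+1} = (756 - m_{i+1}^2)/d_i, a_{i+1} = floor((a_0 + m_{i+1})/d_{i+1}):
  m_1 = 1*27 - 0 = 27, d_1 = (756 - 27^2)/1 = 27/1 = 27, a_1 = floor((27 + 27)/27) = 2.
  m_2 = 27*2 - 27 = 27, d_2 = (756 - 27^2)/27 = 27/27 = 1, a_2 = floor((27 + 27)/1) = 54.
  m_3 = 1*54 - 27 = 27, d_3 = (756 - 27^2)/1 = 27/1 = 27: (m_3, d_3) = (m_1, d_1) = (27, 27), so from here the quotients repeat a_1, a_2; the period length is 2.
So sqrt(756) = [27; (2, 54)] with period length k = 2.
k is even, so the fundamental solution of x^2 - 756y^2 = 1 is (p_{k-1}, q_{k-1}) = (p_1, q_1); compute convergents through index 1.
Convergents (p_i = a_i*p_{i-1} + p_{i-2}, q_i = a_i*q_{i-1} + q_{i-2} with p_{-2}=0, p_{-1}=1, q_{-2}=1, q_{-1}=0):
  i=0: a_0=27, p_0 = 27*1 + 0 = 27, q_0 = 27*0 + 1 = 1.
  i=1: a_1=2, p_1 = 2*27 + 1 = 55, q_1 = 2*1 + 0 = 2.
Check: 55^2 - 756*2^2 = 3025 - 3024 = 1, so (x, y) = (55, 2) solves the equation, and by the theorem it is the least positive solution.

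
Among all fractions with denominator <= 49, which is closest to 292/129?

43/19

Expand x = 292/129 as a continued fraction with the Euclidean algorithm:
  292 = 2*129 + 34, so a_0 = 2.
  129 = 3*34 + 27, so a_1 = 3.
  34 = 1*27 + 7, so a_2 = 1.
  27 = 3*7 + 6, so a_3 = 3.
  7 = 1*6 + 1, so a_4 = 1.
  6 = 6*1 + 0, so a_5 = 6.
so x = [2; 3, 1, 3, 1, 6].
Convergents (p_i = a_i*p_{i-1} + p_{i-2}, q_i = a_i*q_{i-1} + q_{i-2} with p_{-2}=0, p_{-1}=1, q_{-2}=1, q_{-1}=0), until the denominator exceeds 49:
  i=0: a_0=2, p_0 = 2*1 + 0 = 2, q_0 = 2*0 + 1 = 1.
  i=1: a_1=3, p_1 = 3*2 + 1 = 7, q_1 = 3*1 + 0 = 3.
  i=2: a_2=1, p_2 = 1*7 + 2 = 9, q_2 = 1*3 + 1 = 4.
  i=3: a_3=3, p_3 = 3*9 + 7 = 34, q_3 = 3*4 + 3 = 15.
  i=4: a_4=1, p_4 = 1*34 + 9 = 43, q_4 = 1*15 + 4 = 19.
  i=5: a_5=6, p_5 = 6*43 + 34 = 292, q_5 = 6*19 + 15 = 129.
q_5 = 129 > 49, so the last convergent with denominator <= 49 is p_4/q_4 = 43/19.
The closest fraction with denominator <= 49 is either p_4/q_4 or the intermediate fraction (k*p_4 + p_3)/(k*q_4 + q_3) with the largest k >= 1 whose denominator stays <= 49; these approach x as k grows, and every other convergent or intermediate fraction in range is farther away.
Largest k: floor((49 - q_3)/q_4) = floor((49 - 15)/19) = 1.
That gives (1*43 + 34)/(1*19 + 15) = 77/34.
Compare the errors: |x - 43/19| = |292*19 - 43*129|/(129*19) = 1/2451, and |x - 77/34| = |292*34 - 77*129|/(129*34) = 5/4386.
Cross-multiplying, 1*4386 = 4386 < 12255 = 5*2451, so 1/2451 is smaller: the convergent 43/19 is closer to x than 77/34.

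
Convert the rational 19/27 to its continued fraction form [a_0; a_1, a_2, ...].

Run the Euclidean algorithm on 19 and 27; the successive quotients are the partial quotients a_0, a_1, ... (each step inverts the fractional part left over by the previous one):
  19 = 0*27 + 19, so a_0 = 0.
  27 = 1*19 + 8, so a_1 = 1.
  19 = 2*8 + 3, so a_2 = 2.
  8 = 2*3 + 2, so a_3 = 2.
  3 = 1*2 + 1, so a_4 = 1.
  2 = 2*1 + 0, so a_5 = 2.
The remainder reaches 0 after 6 divisions, so the expansion has 6 partial quotients, read off in order.

[0; 1, 2, 2, 1, 2]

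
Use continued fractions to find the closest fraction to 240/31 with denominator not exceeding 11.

Expand x = 240/31 as a continued fraction with the Euclidean algorithm:
  240 = 7*31 + 23, so a_0 = 7.
  31 = 1*23 + 8, so a_1 = 1.
  23 = 2*8 + 7, so a_2 = 2.
  8 = 1*7 + 1, so a_3 = 1.
  7 = 7*1 + 0, so a_4 = 7.
so x = [7; 1, 2, 1, 7].
Convergents (p_i = a_i*p_{i-1} + p_{i-2}, q_i = a_i*q_{i-1} + q_{i-2} with p_{-2}=0, p_{-1}=1, q_{-2}=1, q_{-1}=0), until the denominator exceeds 11:
  i=0: a_0=7, p_0 = 7*1 + 0 = 7, q_0 = 7*0 + 1 = 1.
  i=1: a_1=1, p_1 = 1*7 + 1 = 8, q_1 = 1*1 + 0 = 1.
  i=2: a_2=2, p_2 = 2*8 + 7 = 23, q_2 = 2*1 + 1 = 3.
  i=3: a_3=1, p_3 = 1*23 + 8 = 31, q_3 = 1*3 + 1 = 4.
  i=4: a_4=7, p_4 = 7*31 + 23 = 240, q_4 = 7*4 + 3 = 31.
q_4 = 31 > 11, so the last convergent with denominator <= 11 is p_3/q_3 = 31/4.
The closest fraction with denominator <= 11 is either p_3/q_3 or the intermediate fraction (k*p_3 + p_2)/(k*q_3 + q_2) with the largest k >= 1 whose denominator stays <= 11; these approach x as k grows, and every other convergent or intermediate fraction in range is farther away.
Largest k: floor((11 - q_2)/q_3) = floor((11 - 3)/4) = 2.
That gives (2*31 + 23)/(2*4 + 3) = 85/11.
Compare the errors: |x - 31/4| = |240*4 - 31*31|/(31*4) = 1/124, and |x - 85/11| = |240*11 - 85*31|/(31*11) = 5/341.
Cross-multiplying, 1*341 = 341 < 620 = 5*124, so 1/124 is smaller: the convergent 31/4 is closer to x than 85/11.

31/4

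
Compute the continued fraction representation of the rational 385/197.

[1; 1, 20, 1, 8]

Run the Euclidean algorithm on 385 and 197; the successive quotients are the partial quotients a_0, a_1, ... (each step inverts the fractional part left over by the previous one):
  385 = 1*197 + 188, so a_0 = 1.
  197 = 1*188 + 9, so a_1 = 1.
  188 = 20*9 + 8, so a_2 = 20.
  9 = 1*8 + 1, so a_3 = 1.
  8 = 8*1 + 0, so a_4 = 8.
The remainder reaches 0 after 5 divisions, so the expansion has 5 partial quotients, read off in order.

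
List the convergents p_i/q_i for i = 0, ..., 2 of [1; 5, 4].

1/1, 6/5, 25/21

Using the convergent recurrence p_i = a_i*p_{i-1} + p_{i-2}, q_i = a_i*q_{i-1} + q_{i-2} with p_{-2}=0, p_{-1}=1, q_{-2}=1, q_{-1}=0:
  i=0: a_0=1, p_0 = 1*1 + 0 = 1, q_0 = 1*0 + 1 = 1.
  i=1: a_1=5, p_1 = 5*1 + 1 = 6, q_1 = 5*1 + 0 = 5.
  i=2: a_2=4, p_2 = 4*6 + 1 = 25, q_2 = 4*5 + 1 = 21.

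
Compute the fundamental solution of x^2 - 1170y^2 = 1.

(x, y) = (6499, 190)

First expand sqrt(1170) as a continued fraction. With x_i = (sqrt(1170) + m_i)/d_i and (m_0, d_0) = (0, 1): a_0 = floor(sqrt(1170)) = 34, since 34^2 = 1156 <= 1170 < 1225 = 35^2.
Iterate m_{i+1} = d_i*a_i - m_i, d_{i+1} = (1170 - m_{i+1}^2)/d_i, a_{i+1} = floor((a_0 + m_{i+1})/d_{i+1}):
  m_1 = 1*34 - 0 = 34, d_1 = (1170 - 34^2)/1 = 14/1 = 14, a_1 = floor((34 + 34)/14) = 4.
  m_2 = 14*4 - 34 = 22, d_2 = (1170 - 22^2)/14 = 686/14 = 49, a_2 = floor((34 + 22)/49) = 1.
  m_3 = 49*1 - 22 = 27, d_3 = (1170 - 27^2)/49 = 441/49 = 9, a_3 = floor((34 + 27)/9) = 6.
  m_4 = 9*6 - 27 = 27, d_4 = (1170 - 27^2)/9 = 441/9 = 49, a_4 = floor((34 + 27)/49) = 1.
  m_5 = 49*1 - 27 = 22, d_5 = (1170 - 22^2)/49 = 686/49 = 14, a_5 = floor((34 + 22)/14) = 4.
  m_6 = 14*4 - 22 = 34, d_6 = (1170 - 34^2)/14 = 14/14 = 1, a_6 = floor((34 + 34)/1) = 68.
  m_7 = 1*68 - 34 = 34, d_7 = (1170 - 34^2)/1 = 14/1 = 14: (m_7, d_7) = (m_1, d_1) = (34, 14), so from here the quotients repeat a_1, ..., a_6; the period length is 6.
So sqrt(1170) = [34; (4, 1, 6, 1, 4, 68)] with period length k = 6.
k is even, so the fundamental solution of x^2 - 1170y^2 = 1 is (p_{k-1}, q_{k-1}) = (p_5, q_5); compute convergents through index 5.
Convergents (p_i = a_i*p_{i-1} + p_{i-2}, q_i = a_i*q_{i-1} + q_{i-2} with p_{-2}=0, p_{-1}=1, q_{-2}=1, q_{-1}=0):
  i=0: a_0=34, p_0 = 34*1 + 0 = 34, q_0 = 34*0 + 1 = 1.
  i=1: a_1=4, p_1 = 4*34 + 1 = 137, q_1 = 4*1 + 0 = 4.
  i=2: a_2=1, p_2 = 1*137 + 34 = 171, q_2 = 1*4 + 1 = 5.
  i=3: a_3=6, p_3 = 6*171 + 137 = 1163, q_3 = 6*5 + 4 = 34.
  i=4: a_4=1, p_4 = 1*1163 + 171 = 1334, q_4 = 1*34 + 5 = 39.
  i=5: a_5=4, p_5 = 4*1334 + 1163 = 6499, q_5 = 4*39 + 34 = 190.
Check: 6499^2 - 1170*190^2 = 42237001 - 42237000 = 1, so (x, y) = (6499, 190) solves the equation, and by the theorem it is the least positive solution.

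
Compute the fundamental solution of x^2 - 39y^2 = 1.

First expand sqrt(39) as a continued fraction. With x_i = (sqrt(39) + m_i)/d_i and (m_0, d_0) = (0, 1): a_0 = floor(sqrt(39)) = 6, since 6^2 = 36 <= 39 < 49 = 7^2.
Iterate m_{i+1} = d_i*a_i - m_i, d_{i+1} = (39 - m_{i+1}^2)/d_i, a_{i+1} = floor((a_0 + m_{i+1})/d_{i+1}):
  m_1 = 1*6 - 0 = 6, d_1 = (39 - 6^2)/1 = 3/1 = 3, a_1 = floor((6 + 6)/3) = 4.
  m_2 = 3*4 - 6 = 6, d_2 = (39 - 6^2)/3 = 3/3 = 1, a_2 = floor((6 + 6)/1) = 12.
  m_3 = 1*12 - 6 = 6, d_3 = (39 - 6^2)/1 = 3/1 = 3: (m_3, d_3) = (m_1, d_1) = (6, 3), so from here the quotients repeat a_1, a_2; the period length is 2.
So sqrt(39) = [6; (4, 12)] with period length k = 2.
k is even, so the fundamental solution of x^2 - 39y^2 = 1 is (p_{k-1}, q_{k-1}) = (p_1, q_1); compute convergents through index 1.
Convergents (p_i = a_i*p_{i-1} + p_{i-2}, q_i = a_i*q_{i-1} + q_{i-2} with p_{-2}=0, p_{-1}=1, q_{-2}=1, q_{-1}=0):
  i=0: a_0=6, p_0 = 6*1 + 0 = 6, q_0 = 6*0 + 1 = 1.
  i=1: a_1=4, p_1 = 4*6 + 1 = 25, q_1 = 4*1 + 0 = 4.
Check: 25^2 - 39*4^2 = 625 - 624 = 1, so (x, y) = (25, 4) solves the equation, and by the theorem it is the least positive solution.

(x, y) = (25, 4)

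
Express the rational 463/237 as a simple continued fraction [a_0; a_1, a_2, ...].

Run the Euclidean algorithm on 463 and 237; the successive quotients are the partial quotients a_0, a_1, ... (each step inverts the fractional part left over by the previous one):
  463 = 1*237 + 226, so a_0 = 1.
  237 = 1*226 + 11, so a_1 = 1.
  226 = 20*11 + 6, so a_2 = 20.
  11 = 1*6 + 5, so a_3 = 1.
  6 = 1*5 + 1, so a_4 = 1.
  5 = 5*1 + 0, so a_5 = 5.
The remainder reaches 0 after 6 divisions, so the expansion has 6 partial quotients, read off in order.

[1; 1, 20, 1, 1, 5]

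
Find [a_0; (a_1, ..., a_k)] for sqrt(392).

Write x_i = (sqrt(392) + m_i)/d_i with (m_0, d_0) = (0, 1). a_0 = floor(sqrt(392)) = 19, since 19^2 = 361 <= 392 < 400 = 20^2.
Iterate m_{i+1} = d_i*a_i - m_i, d_{i+1} = (392 - m_{i+1}^2)/d_i, a_{i+1} = floor((a_0 + m_{i+1})/d_{i+1}):
  m_1 = 1*19 - 0 = 19, d_1 = (392 - 19^2)/1 = 31/1 = 31, a_1 = floor((19 + 19)/31) = 1.
  m_2 = 31*1 - 19 = 12, d_2 = (392 - 12^2)/31 = 248/31 = 8, a_2 = floor((19 + 12)/8) = 3.
  m_3 = 8*3 - 12 = 12, d_3 = (392 - 12^2)/8 = 248/8 = 31, a_3 = floor((19 + 12)/31) = 1.
  m_4 = 31*1 - 12 = 19, d_4 = (392 - 19^2)/31 = 31/31 = 1, a_4 = floor((19 + 19)/1) = 38.
  m_5 = 1*38 - 19 = 19, d_5 = (392 - 19^2)/1 = 31/1 = 31: (m_5, d_5) = (m_1, d_1) = (19, 31), so from here the quotients repeat a_1, ..., a_4; the period length is 4.
Hence the expansion of sqrt(392) is a_0 = 19 followed by the repeating block 1, 3, 1, 38 (period 4).

[19; (1, 3, 1, 38)]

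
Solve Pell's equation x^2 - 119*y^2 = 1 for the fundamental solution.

(x, y) = (120, 11)

First expand sqrt(119) as a continued fraction. With x_i = (sqrt(119) + m_i)/d_i and (m_0, d_0) = (0, 1): a_0 = floor(sqrt(119)) = 10, since 10^2 = 100 <= 119 < 121 = 11^2.
Iterate m_{i+1} = d_i*a_i - m_i, d_{i+1} = (119 - m_{i+1}^2)/d_i, a_{i+1} = floor((a_0 + m_{i+1})/d_{i+1}):
  m_1 = 1*10 - 0 = 10, d_1 = (119 - 10^2)/1 = 19/1 = 19, a_1 = floor((10 + 10)/19) = 1.
  m_2 = 19*1 - 10 = 9, d_2 = (119 - 9^2)/19 = 38/19 = 2, a_2 = floor((10 + 9)/2) = 9.
  m_3 = 2*9 - 9 = 9, d_3 = (119 - 9^2)/2 = 38/2 = 19, a_3 = floor((10 + 9)/19) = 1.
  m_4 = 19*1 - 9 = 10, d_4 = (119 - 10^2)/19 = 19/19 = 1, a_4 = floor((10 + 10)/1) = 20.
  m_5 = 1*20 - 10 = 10, d_5 = (119 - 10^2)/1 = 19/1 = 19: (m_5, d_5) = (m_1, d_1) = (10, 19), so from here the quotients repeat a_1, ..., a_4; the period length is 4.
So sqrt(119) = [10; (1, 9, 1, 20)] with period length k = 4.
k is even, so the fundamental solution of x^2 - 119y^2 = 1 is (p_{k-1}, q_{k-1}) = (p_3, q_3); compute convergents through index 3.
Convergents (p_i = a_i*p_{i-1} + p_{i-2}, q_i = a_i*q_{i-1} + q_{i-2} with p_{-2}=0, p_{-1}=1, q_{-2}=1, q_{-1}=0):
  i=0: a_0=10, p_0 = 10*1 + 0 = 10, q_0 = 10*0 + 1 = 1.
  i=1: a_1=1, p_1 = 1*10 + 1 = 11, q_1 = 1*1 + 0 = 1.
  i=2: a_2=9, p_2 = 9*11 + 10 = 109, q_2 = 9*1 + 1 = 10.
  i=3: a_3=1, p_3 = 1*109 + 11 = 120, q_3 = 1*10 + 1 = 11.
Check: 120^2 - 119*11^2 = 14400 - 14399 = 1, so (x, y) = (120, 11) solves the equation, and by the theorem it is the least positive solution.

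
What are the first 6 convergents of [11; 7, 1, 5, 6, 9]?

11/1, 78/7, 89/8, 523/47, 3227/290, 29566/2657

Using the convergent recurrence p_i = a_i*p_{i-1} + p_{i-2}, q_i = a_i*q_{i-1} + q_{i-2} with p_{-2}=0, p_{-1}=1, q_{-2}=1, q_{-1}=0:
  i=0: a_0=11, p_0 = 11*1 + 0 = 11, q_0 = 11*0 + 1 = 1.
  i=1: a_1=7, p_1 = 7*11 + 1 = 78, q_1 = 7*1 + 0 = 7.
  i=2: a_2=1, p_2 = 1*78 + 11 = 89, q_2 = 1*7 + 1 = 8.
  i=3: a_3=5, p_3 = 5*89 + 78 = 523, q_3 = 5*8 + 7 = 47.
  i=4: a_4=6, p_4 = 6*523 + 89 = 3227, q_4 = 6*47 + 8 = 290.
  i=5: a_5=9, p_5 = 9*3227 + 523 = 29566, q_5 = 9*290 + 47 = 2657.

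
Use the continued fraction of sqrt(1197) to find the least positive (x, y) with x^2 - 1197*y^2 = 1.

First expand sqrt(1197) as a continued fraction. With x_i = (sqrt(1197) + m_i)/d_i and (m_0, d_0) = (0, 1): a_0 = floor(sqrt(1197)) = 34, since 34^2 = 1156 <= 1197 < 1225 = 35^2.
Iterate m_{i+1} = d_i*a_i - m_i, d_{i+1} = (1197 - m_{i+1}^2)/d_i, a_{i+1} = floor((a_0 + m_{i+1})/d_{i+1}):
  m_1 = 1*34 - 0 = 34, d_1 = (1197 - 34^2)/1 = 41/1 = 41, a_1 = floor((34 + 34)/41) = 1.
  m_2 = 41*1 - 34 = 7, d_2 = (1197 - 7^2)/41 = 1148/41 = 28, a_2 = floor((34 + 7)/28) = 1.
  m_3 = 28*1 - 7 = 21, d_3 = (1197 - 21^2)/28 = 756/28 = 27, a_3 = floor((34 + 21)/27) = 2.
  m_4 = 27*2 - 21 = 33, d_4 = (1197 - 33^2)/27 = 108/27 = 4, a_4 = floor((34 + 33)/4) = 16.
  m_5 = 4*16 - 33 = 31, d_5 = (1197 - 31^2)/4 = 236/4 = 59, a_5 = floor((34 + 31)/59) = 1.
  m_6 = 59*1 - 31 = 28, d_6 = (1197 - 28^2)/59 = 413/59 = 7, a_6 = floor((34 + 28)/7) = 8.
  m_7 = 7*8 - 28 = 28, d_7 = (1197 - 28^2)/7 = 413/7 = 59, a_7 = floor((34 + 28)/59) = 1.
  m_8 = 59*1 - 28 = 31, d_8 = (1197 - 31^2)/59 = 236/59 = 4, a_8 = floor((34 + 31)/4) = 16.
  m_9 = 4*16 - 31 = 33, d_9 = (1197 - 33^2)/4 = 108/4 = 27, a_9 = floor((34 + 33)/27) = 2.
  m_10 = 27*2 - 33 = 21, d_10 = (1197 - 21^2)/27 = 756/27 = 28, a_10 = floor((34 + 21)/28) = 1.
  m_11 = 28*1 - 21 = 7, d_11 = (1197 - 7^2)/28 = 1148/28 = 41, a_11 = floor((34 + 7)/41) = 1.
  m_12 = 41*1 - 7 = 34, d_12 = (1197 - 34^2)/41 = 41/41 = 1, a_12 = floor((34 + 34)/1) = 68.
  m_13 = 1*68 - 34 = 34, d_13 = (1197 - 34^2)/1 = 41/1 = 41: (m_13, d_13) = (m_1, d_1) = (34, 41), so from here the quotients repeat a_1, ..., a_12; the period length is 12.
So sqrt(1197) = [34; (1, 1, 2, 16, 1, 8, 1, 16, 2, 1, 1, 68)] with period length k = 12.
k is even, so the fundamental solution of x^2 - 1197y^2 = 1 is (p_{k-1}, q_{k-1}) = (p_11, q_11); compute convergents through index 11.
Convergents (p_i = a_i*p_{i-1} + p_{i-2}, q_i = a_i*q_{i-1} + q_{i-2} with p_{-2}=0, p_{-1}=1, q_{-2}=1, q_{-1}=0):
  i=0: a_0=34, p_0 = 34*1 + 0 = 34, q_0 = 34*0 + 1 = 1.
  i=1: a_1=1, p_1 = 1*34 + 1 = 35, q_1 = 1*1 + 0 = 1.
  i=2: a_2=1, p_2 = 1*35 + 34 = 69, q_2 = 1*1 + 1 = 2.
  i=3: a_3=2, p_3 = 2*69 + 35 = 173, q_3 = 2*2 + 1 = 5.
  i=4: a_4=16, p_4 = 16*173 + 69 = 2837, q_4 = 16*5 + 2 = 82.
  i=5: a_5=1, p_5 = 1*2837 + 173 = 3010, q_5 = 1*82 + 5 = 87.
  i=6: a_6=8, p_6 = 8*3010 + 2837 = 26917, q_6 = 8*87 + 82 = 778.
  i=7: a_7=1, p_7 = 1*26917 + 3010 = 29927, q_7 = 1*778 + 87 = 865.
  i=8: a_8=16, p_8 = 16*29927 + 26917 = 505749, q_8 = 16*865 + 778 = 14618.
  i=9: a_9=2, p_9 = 2*505749 + 29927 = 1041425, q_9 = 2*14618 + 865 = 30101.
  i=10: a_10=1, p_10 = 1*1041425 + 505749 = 1547174, q_10 = 1*30101 + 14618 = 44719.
  i=11: a_11=1, p_11 = 1*1547174 + 1041425 = 2588599, q_11 = 1*44719 + 30101 = 74820.
Check: 2588599^2 - 1197*74820^2 = 6700844782801 - 6700844782800 = 1, so (x, y) = (2588599, 74820) solves the equation, and by the theorem it is the least positive solution.

(x, y) = (2588599, 74820)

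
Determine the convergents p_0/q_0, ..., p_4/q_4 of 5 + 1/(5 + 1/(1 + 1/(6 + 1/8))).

5/1, 26/5, 31/6, 212/41, 1727/334

Using the convergent recurrence p_i = a_i*p_{i-1} + p_{i-2}, q_i = a_i*q_{i-1} + q_{i-2} with p_{-2}=0, p_{-1}=1, q_{-2}=1, q_{-1}=0:
  i=0: a_0=5, p_0 = 5*1 + 0 = 5, q_0 = 5*0 + 1 = 1.
  i=1: a_1=5, p_1 = 5*5 + 1 = 26, q_1 = 5*1 + 0 = 5.
  i=2: a_2=1, p_2 = 1*26 + 5 = 31, q_2 = 1*5 + 1 = 6.
  i=3: a_3=6, p_3 = 6*31 + 26 = 212, q_3 = 6*6 + 5 = 41.
  i=4: a_4=8, p_4 = 8*212 + 31 = 1727, q_4 = 8*41 + 6 = 334.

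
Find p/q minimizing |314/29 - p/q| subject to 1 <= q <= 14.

65/6

Expand x = 314/29 as a continued fraction with the Euclidean algorithm:
  314 = 10*29 + 24, so a_0 = 10.
  29 = 1*24 + 5, so a_1 = 1.
  24 = 4*5 + 4, so a_2 = 4.
  5 = 1*4 + 1, so a_3 = 1.
  4 = 4*1 + 0, so a_4 = 4.
so x = [10; 1, 4, 1, 4].
Convergents (p_i = a_i*p_{i-1} + p_{i-2}, q_i = a_i*q_{i-1} + q_{i-2} with p_{-2}=0, p_{-1}=1, q_{-2}=1, q_{-1}=0), until the denominator exceeds 14:
  i=0: a_0=10, p_0 = 10*1 + 0 = 10, q_0 = 10*0 + 1 = 1.
  i=1: a_1=1, p_1 = 1*10 + 1 = 11, q_1 = 1*1 + 0 = 1.
  i=2: a_2=4, p_2 = 4*11 + 10 = 54, q_2 = 4*1 + 1 = 5.
  i=3: a_3=1, p_3 = 1*54 + 11 = 65, q_3 = 1*5 + 1 = 6.
  i=4: a_4=4, p_4 = 4*65 + 54 = 314, q_4 = 4*6 + 5 = 29.
q_4 = 29 > 14, so the last convergent with denominator <= 14 is p_3/q_3 = 65/6.
The closest fraction with denominator <= 14 is either p_3/q_3 or the intermediate fraction (k*p_3 + p_2)/(k*q_3 + q_2) with the largest k >= 1 whose denominator stays <= 14; these approach x as k grows, and every other convergent or intermediate fraction in range is farther away.
Largest k: floor((14 - q_2)/q_3) = floor((14 - 5)/6) = 1.
That gives (1*65 + 54)/(1*6 + 5) = 119/11.
Compare the errors: |x - 65/6| = |314*6 - 65*29|/(29*6) = 1/174, and |x - 119/11| = |314*11 - 119*29|/(29*11) = 3/319.
Cross-multiplying, 1*319 = 319 < 522 = 3*174, so 1/174 is smaller: the convergent 65/6 is closer to x than 119/11.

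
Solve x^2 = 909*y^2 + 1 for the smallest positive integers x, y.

(x, y) = (80801, 2680)

First expand sqrt(909) as a continued fraction. With x_i = (sqrt(909) + m_i)/d_i and (m_0, d_0) = (0, 1): a_0 = floor(sqrt(909)) = 30, since 30^2 = 900 <= 909 < 961 = 31^2.
Iterate m_{i+1} = d_i*a_i - m_i, d_{i+1} = (909 - m_{i+1}^2)/d_i, a_{i+1} = floor((a_0 + m_{i+1})/d_{i+1}):
  m_1 = 1*30 - 0 = 30, d_1 = (909 - 30^2)/1 = 9/1 = 9, a_1 = floor((30 + 30)/9) = 6.
  m_2 = 9*6 - 30 = 24, d_2 = (909 - 24^2)/9 = 333/9 = 37, a_2 = floor((30 + 24)/37) = 1.
  m_3 = 37*1 - 24 = 13, d_3 = (909 - 13^2)/37 = 740/37 = 20, a_3 = floor((30 + 13)/20) = 2.
  m_4 = 20*2 - 13 = 27, d_4 = (909 - 27^2)/20 = 180/20 = 9, a_4 = floor((30 + 27)/9) = 6.
  m_5 = 9*6 - 27 = 27, d_5 = (909 - 27^2)/9 = 180/9 = 20, a_5 = floor((30 + 27)/20) = 2.
  m_6 = 20*2 - 27 = 13, d_6 = (909 - 13^2)/20 = 740/20 = 37, a_6 = floor((30 + 13)/37) = 1.
  m_7 = 37*1 - 13 = 24, d_7 = (909 - 24^2)/37 = 333/37 = 9, a_7 = floor((30 + 24)/9) = 6.
  m_8 = 9*6 - 24 = 30, d_8 = (909 - 30^2)/9 = 9/9 = 1, a_8 = floor((30 + 30)/1) = 60.
  m_9 = 1*60 - 30 = 30, d_9 = (909 - 30^2)/1 = 9/1 = 9: (m_9, d_9) = (m_1, d_1) = (30, 9), so from here the quotients repeat a_1, ..., a_8; the period length is 8.
So sqrt(909) = [30; (6, 1, 2, 6, 2, 1, 6, 60)] with period length k = 8.
k is even, so the fundamental solution of x^2 - 909y^2 = 1 is (p_{k-1}, q_{k-1}) = (p_7, q_7); compute convergents through index 7.
Convergents (p_i = a_i*p_{i-1} + p_{i-2}, q_i = a_i*q_{i-1} + q_{i-2} with p_{-2}=0, p_{-1}=1, q_{-2}=1, q_{-1}=0):
  i=0: a_0=30, p_0 = 30*1 + 0 = 30, q_0 = 30*0 + 1 = 1.
  i=1: a_1=6, p_1 = 6*30 + 1 = 181, q_1 = 6*1 + 0 = 6.
  i=2: a_2=1, p_2 = 1*181 + 30 = 211, q_2 = 1*6 + 1 = 7.
  i=3: a_3=2, p_3 = 2*211 + 181 = 603, q_3 = 2*7 + 6 = 20.
  i=4: a_4=6, p_4 = 6*603 + 211 = 3829, q_4 = 6*20 + 7 = 127.
  i=5: a_5=2, p_5 = 2*3829 + 603 = 8261, q_5 = 2*127 + 20 = 274.
  i=6: a_6=1, p_6 = 1*8261 + 3829 = 12090, q_6 = 1*274 + 127 = 401.
  i=7: a_7=6, p_7 = 6*12090 + 8261 = 80801, q_7 = 6*401 + 274 = 2680.
Check: 80801^2 - 909*2680^2 = 6528801601 - 6528801600 = 1, so (x, y) = (80801, 2680) solves the equation, and by the theorem it is the least positive solution.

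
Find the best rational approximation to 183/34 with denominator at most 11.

Expand x = 183/34 as a continued fraction with the Euclidean algorithm:
  183 = 5*34 + 13, so a_0 = 5.
  34 = 2*13 + 8, so a_1 = 2.
  13 = 1*8 + 5, so a_2 = 1.
  8 = 1*5 + 3, so a_3 = 1.
  5 = 1*3 + 2, so a_4 = 1.
  3 = 1*2 + 1, so a_5 = 1.
  2 = 2*1 + 0, so a_6 = 2.
so x = [5; 2, 1, 1, 1, 1, 2].
Convergents (p_i = a_i*p_{i-1} + p_{i-2}, q_i = a_i*q_{i-1} + q_{i-2} with p_{-2}=0, p_{-1}=1, q_{-2}=1, q_{-1}=0), until the denominator exceeds 11:
  i=0: a_0=5, p_0 = 5*1 + 0 = 5, q_0 = 5*0 + 1 = 1.
  i=1: a_1=2, p_1 = 2*5 + 1 = 11, q_1 = 2*1 + 0 = 2.
  i=2: a_2=1, p_2 = 1*11 + 5 = 16, q_2 = 1*2 + 1 = 3.
  i=3: a_3=1, p_3 = 1*16 + 11 = 27, q_3 = 1*3 + 2 = 5.
  i=4: a_4=1, p_4 = 1*27 + 16 = 43, q_4 = 1*5 + 3 = 8.
  i=5: a_5=1, p_5 = 1*43 + 27 = 70, q_5 = 1*8 + 5 = 13.
q_5 = 13 > 11, so the last convergent with denominator <= 11 is p_4/q_4 = 43/8.
The closest fraction with denominator <= 11 is either p_4/q_4 or the intermediate fraction (k*p_4 + p_3)/(k*q_4 + q_3) with the largest k >= 1 whose denominator stays <= 11; these approach x as k grows, and every other convergent or intermediate fraction in range is farther away.
Largest k: floor((11 - q_3)/q_4) = floor((11 - 5)/8) = 0.
Since k = 0, no intermediate fraction beyond p_4/q_4 has denominator <= 11, so the convergent 43/8 is the closest (its error is |183*8 - 43*34|/(34*8) = 2/272).

43/8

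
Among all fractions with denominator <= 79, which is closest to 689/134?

Expand x = 689/134 as a continued fraction with the Euclidean algorithm:
  689 = 5*134 + 19, so a_0 = 5.
  134 = 7*19 + 1, so a_1 = 7.
  19 = 19*1 + 0, so a_2 = 19.
so x = [5; 7, 19].
Convergents (p_i = a_i*p_{i-1} + p_{i-2}, q_i = a_i*q_{i-1} + q_{i-2} with p_{-2}=0, p_{-1}=1, q_{-2}=1, q_{-1}=0), until the denominator exceeds 79:
  i=0: a_0=5, p_0 = 5*1 + 0 = 5, q_0 = 5*0 + 1 = 1.
  i=1: a_1=7, p_1 = 7*5 + 1 = 36, q_1 = 7*1 + 0 = 7.
  i=2: a_2=19, p_2 = 19*36 + 5 = 689, q_2 = 19*7 + 1 = 134.
q_2 = 134 > 79, so the last convergent with denominator <= 79 is p_1/q_1 = 36/7.
The closest fraction with denominator <= 79 is either p_1/q_1 or the intermediate fraction (k*p_1 + p_0)/(k*q_1 + q_0) with the largest k >= 1 whose denominator stays <= 79; these approach x as k grows, and every other convergent or intermediate fraction in range is farther away.
Largest k: floor((79 - q_0)/q_1) = floor((79 - 1)/7) = 11.
That gives (11*36 + 5)/(11*7 + 1) = 401/78.
Compare the errors: |x - 36/7| = |689*7 - 36*134|/(134*7) = 1/938, and |x - 401/78| = |689*78 - 401*134|/(134*78) = 8/10452.
Cross-multiplying, 8*938 = 7504 < 10452 = 1*10452, so 8/10452 is smaller: the intermediate fraction 401/78 is closer to x than 36/7.

401/78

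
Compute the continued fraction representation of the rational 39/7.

Run the Euclidean algorithm on 39 and 7; the successive quotients are the partial quotients a_0, a_1, ... (each step inverts the fractional part left over by the previous one):
  39 = 5*7 + 4, so a_0 = 5.
  7 = 1*4 + 3, so a_1 = 1.
  4 = 1*3 + 1, so a_2 = 1.
  3 = 3*1 + 0, so a_3 = 3.
The remainder reaches 0 after 4 divisions, so the expansion has 4 partial quotients, read off in order.

[5; 1, 1, 3]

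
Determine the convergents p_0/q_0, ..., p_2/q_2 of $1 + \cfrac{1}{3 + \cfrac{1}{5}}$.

Using the convergent recurrence p_i = a_i*p_{i-1} + p_{i-2}, q_i = a_i*q_{i-1} + q_{i-2} with p_{-2}=0, p_{-1}=1, q_{-2}=1, q_{-1}=0:
  i=0: a_0=1, p_0 = 1*1 + 0 = 1, q_0 = 1*0 + 1 = 1.
  i=1: a_1=3, p_1 = 3*1 + 1 = 4, q_1 = 3*1 + 0 = 3.
  i=2: a_2=5, p_2 = 5*4 + 1 = 21, q_2 = 5*3 + 1 = 16.

1/1, 4/3, 21/16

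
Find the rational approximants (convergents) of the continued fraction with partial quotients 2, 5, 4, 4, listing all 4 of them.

Using the convergent recurrence p_i = a_i*p_{i-1} + p_{i-2}, q_i = a_i*q_{i-1} + q_{i-2} with p_{-2}=0, p_{-1}=1, q_{-2}=1, q_{-1}=0:
  i=0: a_0=2, p_0 = 2*1 + 0 = 2, q_0 = 2*0 + 1 = 1.
  i=1: a_1=5, p_1 = 5*2 + 1 = 11, q_1 = 5*1 + 0 = 5.
  i=2: a_2=4, p_2 = 4*11 + 2 = 46, q_2 = 4*5 + 1 = 21.
  i=3: a_3=4, p_3 = 4*46 + 11 = 195, q_3 = 4*21 + 5 = 89.

2/1, 11/5, 46/21, 195/89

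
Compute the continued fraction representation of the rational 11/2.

[5; 2]

Run the Euclidean algorithm on 11 and 2; the successive quotients are the partial quotients a_0, a_1, ... (each step inverts the fractional part left over by the previous one):
  11 = 5*2 + 1, so a_0 = 5.
  2 = 2*1 + 0, so a_1 = 2.
The remainder reaches 0 after 2 divisions, so the expansion has 2 partial quotients, read off in order.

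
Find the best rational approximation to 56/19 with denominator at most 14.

41/14

Expand x = 56/19 as a continued fraction with the Euclidean algorithm:
  56 = 2*19 + 18, so a_0 = 2.
  19 = 1*18 + 1, so a_1 = 1.
  18 = 18*1 + 0, so a_2 = 18.
so x = [2; 1, 18].
Convergents (p_i = a_i*p_{i-1} + p_{i-2}, q_i = a_i*q_{i-1} + q_{i-2} with p_{-2}=0, p_{-1}=1, q_{-2}=1, q_{-1}=0), until the denominator exceeds 14:
  i=0: a_0=2, p_0 = 2*1 + 0 = 2, q_0 = 2*0 + 1 = 1.
  i=1: a_1=1, p_1 = 1*2 + 1 = 3, q_1 = 1*1 + 0 = 1.
  i=2: a_2=18, p_2 = 18*3 + 2 = 56, q_2 = 18*1 + 1 = 19.
q_2 = 19 > 14, so the last convergent with denominator <= 14 is p_1/q_1 = 3/1.
The closest fraction with denominator <= 14 is either p_1/q_1 or the intermediate fraction (k*p_1 + p_0)/(k*q_1 + q_0) with the largest k >= 1 whose denominator stays <= 14; these approach x as k grows, and every other convergent or intermediate fraction in range is farther away.
Largest k: floor((14 - q_0)/q_1) = floor((14 - 1)/1) = 13.
That gives (13*3 + 2)/(13*1 + 1) = 41/14.
Compare the errors: |x - 3/1| = |56*1 - 3*19|/(19*1) = 1/19, and |x - 41/14| = |56*14 - 41*19|/(19*14) = 5/266.
Cross-multiplying, 5*19 = 95 < 266 = 1*266, so 5/266 is smaller: the intermediate fraction 41/14 is closer to x than 3/1.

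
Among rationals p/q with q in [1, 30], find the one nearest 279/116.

65/27

Expand x = 279/116 as a continued fraction with the Euclidean algorithm:
  279 = 2*116 + 47, so a_0 = 2.
  116 = 2*47 + 22, so a_1 = 2.
  47 = 2*22 + 3, so a_2 = 2.
  22 = 7*3 + 1, so a_3 = 7.
  3 = 3*1 + 0, so a_4 = 3.
so x = [2; 2, 2, 7, 3].
Convergents (p_i = a_i*p_{i-1} + p_{i-2}, q_i = a_i*q_{i-1} + q_{i-2} with p_{-2}=0, p_{-1}=1, q_{-2}=1, q_{-1}=0), until the denominator exceeds 30:
  i=0: a_0=2, p_0 = 2*1 + 0 = 2, q_0 = 2*0 + 1 = 1.
  i=1: a_1=2, p_1 = 2*2 + 1 = 5, q_1 = 2*1 + 0 = 2.
  i=2: a_2=2, p_2 = 2*5 + 2 = 12, q_2 = 2*2 + 1 = 5.
  i=3: a_3=7, p_3 = 7*12 + 5 = 89, q_3 = 7*5 + 2 = 37.
q_3 = 37 > 30, so the last convergent with denominator <= 30 is p_2/q_2 = 12/5.
The closest fraction with denominator <= 30 is either p_2/q_2 or the intermediate fraction (k*p_2 + p_1)/(k*q_2 + q_1) with the largest k >= 1 whose denominator stays <= 30; these approach x as k grows, and every other convergent or intermediate fraction in range is farther away.
Largest k: floor((30 - q_1)/q_2) = floor((30 - 2)/5) = 5.
That gives (5*12 + 5)/(5*5 + 2) = 65/27.
Compare the errors: |x - 12/5| = |279*5 - 12*116|/(116*5) = 3/580, and |x - 65/27| = |279*27 - 65*116|/(116*27) = 7/3132.
Cross-multiplying, 7*580 = 4060 < 9396 = 3*3132, so 7/3132 is smaller: the intermediate fraction 65/27 is closer to x than 12/5.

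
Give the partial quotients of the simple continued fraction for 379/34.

[11; 6, 1, 4]

Run the Euclidean algorithm on 379 and 34; the successive quotients are the partial quotients a_0, a_1, ... (each step inverts the fractional part left over by the previous one):
  379 = 11*34 + 5, so a_0 = 11.
  34 = 6*5 + 4, so a_1 = 6.
  5 = 1*4 + 1, so a_2 = 1.
  4 = 4*1 + 0, so a_3 = 4.
The remainder reaches 0 after 4 divisions, so the expansion has 4 partial quotients, read off in order.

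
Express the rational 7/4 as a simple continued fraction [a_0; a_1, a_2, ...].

Run the Euclidean algorithm on 7 and 4; the successive quotients are the partial quotients a_0, a_1, ... (each step inverts the fractional part left over by the previous one):
  7 = 1*4 + 3, so a_0 = 1.
  4 = 1*3 + 1, so a_1 = 1.
  3 = 3*1 + 0, so a_2 = 3.
The remainder reaches 0 after 3 divisions, so the expansion has 3 partial quotients, read off in order.

[1; 1, 3]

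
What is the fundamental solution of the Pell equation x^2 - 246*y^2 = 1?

First expand sqrt(246) as a continued fraction. With x_i = (sqrt(246) + m_i)/d_i and (m_0, d_0) = (0, 1): a_0 = floor(sqrt(246)) = 15, since 15^2 = 225 <= 246 < 256 = 16^2.
Iterate m_{i+1} = d_i*a_i - m_i, d_{i+1} = (246 - m_{i+1}^2)/d_i, a_{i+1} = floor((a_0 + m_{i+1})/d_{i+1}):
  m_1 = 1*15 - 0 = 15, d_1 = (246 - 15^2)/1 = 21/1 = 21, a_1 = floor((15 + 15)/21) = 1.
  m_2 = 21*1 - 15 = 6, d_2 = (246 - 6^2)/21 = 210/21 = 10, a_2 = floor((15 + 6)/10) = 2.
  m_3 = 10*2 - 6 = 14, d_3 = (246 - 14^2)/10 = 50/10 = 5, a_3 = floor((15 + 14)/5) = 5.
  m_4 = 5*5 - 14 = 11, d_4 = (246 - 11^2)/5 = 125/5 = 25, a_4 = floor((15 + 11)/25) = 1.
  m_5 = 25*1 - 11 = 14, d_5 = (246 - 14^2)/25 = 50/25 = 2, a_5 = floor((15 + 14)/2) = 14.
  m_6 = 2*14 - 14 = 14, d_6 = (246 - 14^2)/2 = 50/2 = 25, a_6 = floor((15 + 14)/25) = 1.
  m_7 = 25*1 - 14 = 11, d_7 = (246 - 11^2)/25 = 125/25 = 5, a_7 = floor((15 + 11)/5) = 5.
  m_8 = 5*5 - 11 = 14, d_8 = (246 - 14^2)/5 = 50/5 = 10, a_8 = floor((15 + 14)/10) = 2.
  m_9 = 10*2 - 14 = 6, d_9 = (246 - 6^2)/10 = 210/10 = 21, a_9 = floor((15 + 6)/21) = 1.
  m_10 = 21*1 - 6 = 15, d_10 = (246 - 15^2)/21 = 21/21 = 1, a_10 = floor((15 + 15)/1) = 30.
  m_11 = 1*30 - 15 = 15, d_11 = (246 - 15^2)/1 = 21/1 = 21: (m_11, d_11) = (m_1, d_1) = (15, 21), so from here the quotients repeat a_1, ..., a_10; the period length is 10.
So sqrt(246) = [15; (1, 2, 5, 1, 14, 1, 5, 2, 1, 30)] with period length k = 10.
k is even, so the fundamental solution of x^2 - 246y^2 = 1 is (p_{k-1}, q_{k-1}) = (p_9, q_9); compute convergents through index 9.
Convergents (p_i = a_i*p_{i-1} + p_{i-2}, q_i = a_i*q_{i-1} + q_{i-2} with p_{-2}=0, p_{-1}=1, q_{-2}=1, q_{-1}=0):
  i=0: a_0=15, p_0 = 15*1 + 0 = 15, q_0 = 15*0 + 1 = 1.
  i=1: a_1=1, p_1 = 1*15 + 1 = 16, q_1 = 1*1 + 0 = 1.
  i=2: a_2=2, p_2 = 2*16 + 15 = 47, q_2 = 2*1 + 1 = 3.
  i=3: a_3=5, p_3 = 5*47 + 16 = 251, q_3 = 5*3 + 1 = 16.
  i=4: a_4=1, p_4 = 1*251 + 47 = 298, q_4 = 1*16 + 3 = 19.
  i=5: a_5=14, p_5 = 14*298 + 251 = 4423, q_5 = 14*19 + 16 = 282.
  i=6: a_6=1, p_6 = 1*4423 + 298 = 4721, q_6 = 1*282 + 19 = 301.
  i=7: a_7=5, p_7 = 5*4721 + 4423 = 28028, q_7 = 5*301 + 282 = 1787.
  i=8: a_8=2, p_8 = 2*28028 + 4721 = 60777, q_8 = 2*1787 + 301 = 3875.
  i=9: a_9=1, p_9 = 1*60777 + 28028 = 88805, q_9 = 1*3875 + 1787 = 5662.
Check: 88805^2 - 246*5662^2 = 7886328025 - 7886328024 = 1, so (x, y) = (88805, 5662) solves the equation, and by the theorem it is the least positive solution.

(x, y) = (88805, 5662)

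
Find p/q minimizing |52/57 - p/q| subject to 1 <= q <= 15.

Expand x = 52/57 as a continued fraction with the Euclidean algorithm:
  52 = 0*57 + 52, so a_0 = 0.
  57 = 1*52 + 5, so a_1 = 1.
  52 = 10*5 + 2, so a_2 = 10.
  5 = 2*2 + 1, so a_3 = 2.
  2 = 2*1 + 0, so a_4 = 2.
so x = [0; 1, 10, 2, 2].
Convergents (p_i = a_i*p_{i-1} + p_{i-2}, q_i = a_i*q_{i-1} + q_{i-2} with p_{-2}=0, p_{-1}=1, q_{-2}=1, q_{-1}=0), until the denominator exceeds 15:
  i=0: a_0=0, p_0 = 0*1 + 0 = 0, q_0 = 0*0 + 1 = 1.
  i=1: a_1=1, p_1 = 1*0 + 1 = 1, q_1 = 1*1 + 0 = 1.
  i=2: a_2=10, p_2 = 10*1 + 0 = 10, q_2 = 10*1 + 1 = 11.
  i=3: a_3=2, p_3 = 2*10 + 1 = 21, q_3 = 2*11 + 1 = 23.
q_3 = 23 > 15, so the last convergent with denominator <= 15 is p_2/q_2 = 10/11.
The closest fraction with denominator <= 15 is either p_2/q_2 or the intermediate fraction (k*p_2 + p_1)/(k*q_2 + q_1) with the largest k >= 1 whose denominator stays <= 15; these approach x as k grows, and every other convergent or intermediate fraction in range is farther away.
Largest k: floor((15 - q_1)/q_2) = floor((15 - 1)/11) = 1.
That gives (1*10 + 1)/(1*11 + 1) = 11/12.
Compare the errors: |x - 10/11| = |52*11 - 10*57|/(57*11) = 2/627, and |x - 11/12| = |52*12 - 11*57|/(57*12) = 3/684.
Cross-multiplying, 2*684 = 1368 < 1881 = 3*627, so 2/627 is smaller: the convergent 10/11 is closer to x than 11/12.

10/11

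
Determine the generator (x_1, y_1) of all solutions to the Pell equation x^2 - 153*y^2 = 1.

(x, y) = (2177, 176)

First expand sqrt(153) as a continued fraction. With x_i = (sqrt(153) + m_i)/d_i and (m_0, d_0) = (0, 1): a_0 = floor(sqrt(153)) = 12, since 12^2 = 144 <= 153 < 169 = 13^2.
Iterate m_{i+1} = d_i*a_i - m_i, d_{i+1} = (153 - m_{i+1}^2)/d_i, a_{i+1} = floor((a_0 + m_{i+1})/d_{i+1}):
  m_1 = 1*12 - 0 = 12, d_1 = (153 - 12^2)/1 = 9/1 = 9, a_1 = floor((12 + 12)/9) = 2.
  m_2 = 9*2 - 12 = 6, d_2 = (153 - 6^2)/9 = 117/9 = 13, a_2 = floor((12 + 6)/13) = 1.
  m_3 = 13*1 - 6 = 7, d_3 = (153 - 7^2)/13 = 104/13 = 8, a_3 = floor((12 + 7)/8) = 2.
  m_4 = 8*2 - 7 = 9, d_4 = (153 - 9^2)/8 = 72/8 = 9, a_4 = floor((12 + 9)/9) = 2.
  m_5 = 9*2 - 9 = 9, d_5 = (153 - 9^2)/9 = 72/9 = 8, a_5 = floor((12 + 9)/8) = 2.
  m_6 = 8*2 - 9 = 7, d_6 = (153 - 7^2)/8 = 104/8 = 13, a_6 = floor((12 + 7)/13) = 1.
  m_7 = 13*1 - 7 = 6, d_7 = (153 - 6^2)/13 = 117/13 = 9, a_7 = floor((12 + 6)/9) = 2.
  m_8 = 9*2 - 6 = 12, d_8 = (153 - 12^2)/9 = 9/9 = 1, a_8 = floor((12 + 12)/1) = 24.
  m_9 = 1*24 - 12 = 12, d_9 = (153 - 12^2)/1 = 9/1 = 9: (m_9, d_9) = (m_1, d_1) = (12, 9), so from here the quotients repeat a_1, ..., a_8; the period length is 8.
So sqrt(153) = [12; (2, 1, 2, 2, 2, 1, 2, 24)] with period length k = 8.
k is even, so the fundamental solution of x^2 - 153y^2 = 1 is (p_{k-1}, q_{k-1}) = (p_7, q_7); compute convergents through index 7.
Convergents (p_i = a_i*p_{i-1} + p_{i-2}, q_i = a_i*q_{i-1} + q_{i-2} with p_{-2}=0, p_{-1}=1, q_{-2}=1, q_{-1}=0):
  i=0: a_0=12, p_0 = 12*1 + 0 = 12, q_0 = 12*0 + 1 = 1.
  i=1: a_1=2, p_1 = 2*12 + 1 = 25, q_1 = 2*1 + 0 = 2.
  i=2: a_2=1, p_2 = 1*25 + 12 = 37, q_2 = 1*2 + 1 = 3.
  i=3: a_3=2, p_3 = 2*37 + 25 = 99, q_3 = 2*3 + 2 = 8.
  i=4: a_4=2, p_4 = 2*99 + 37 = 235, q_4 = 2*8 + 3 = 19.
  i=5: a_5=2, p_5 = 2*235 + 99 = 569, q_5 = 2*19 + 8 = 46.
  i=6: a_6=1, p_6 = 1*569 + 235 = 804, q_6 = 1*46 + 19 = 65.
  i=7: a_7=2, p_7 = 2*804 + 569 = 2177, q_7 = 2*65 + 46 = 176.
Check: 2177^2 - 153*176^2 = 4739329 - 4739328 = 1, so (x, y) = (2177, 176) solves the equation, and by the theorem it is the least positive solution.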